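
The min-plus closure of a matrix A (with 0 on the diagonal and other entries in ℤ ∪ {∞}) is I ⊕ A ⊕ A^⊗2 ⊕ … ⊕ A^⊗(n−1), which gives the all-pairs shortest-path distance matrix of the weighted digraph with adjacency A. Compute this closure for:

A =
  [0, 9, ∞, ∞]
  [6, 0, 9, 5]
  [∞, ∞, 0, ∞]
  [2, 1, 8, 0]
Closure =
  [0, 9, 18, 14]
  [6, 0, 9, 5]
  [∞, ∞, 0, ∞]
  [2, 1, 8, 0]

This is the Floyd-Warshall all-pairs shortest-path computation. For each intermediate vertex k = 0, 1, …, 3, update dist[i][j] ← min(dist[i][j], dist[i][k] + dist[k][j]). The final matrix gives, for each (i, j), the minimum total weight of any directed path from i to j (possibly empty when i = j).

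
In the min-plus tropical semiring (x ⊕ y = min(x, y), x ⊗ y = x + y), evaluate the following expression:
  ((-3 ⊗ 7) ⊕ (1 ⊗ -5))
((-3 ⊗ 7) ⊕ (1 ⊗ -5)) = -4

Expand innermost to outermost. Recall ⊕ takes the minimum of its arguments and ⊗ takes their sum. Working out the expression ((-3 ⊗ 7) ⊕ (1 ⊗ -5)) gives -4.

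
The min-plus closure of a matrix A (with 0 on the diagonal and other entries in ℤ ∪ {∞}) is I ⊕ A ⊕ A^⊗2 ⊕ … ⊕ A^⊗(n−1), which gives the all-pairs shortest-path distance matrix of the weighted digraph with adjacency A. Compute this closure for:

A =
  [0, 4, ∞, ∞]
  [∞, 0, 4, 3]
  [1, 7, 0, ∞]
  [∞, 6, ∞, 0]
Closure =
  [0, 4, 8, 7]
  [5, 0, 4, 3]
  [1, 5, 0, 8]
  [11, 6, 10, 0]

This is the Floyd-Warshall all-pairs shortest-path computation. For each intermediate vertex k = 0, 1, …, 3, update dist[i][j] ← min(dist[i][j], dist[i][k] + dist[k][j]). The final matrix gives, for each (i, j), the minimum total weight of any directed path from i to j (possibly empty when i = j).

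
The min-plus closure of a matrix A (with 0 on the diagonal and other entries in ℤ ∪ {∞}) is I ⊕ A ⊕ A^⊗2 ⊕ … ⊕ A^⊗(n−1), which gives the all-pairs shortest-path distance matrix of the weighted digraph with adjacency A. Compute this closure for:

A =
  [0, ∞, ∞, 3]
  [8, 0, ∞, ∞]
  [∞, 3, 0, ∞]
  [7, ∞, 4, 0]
Closure =
  [0, 10, 7, 3]
  [8, 0, 15, 11]
  [11, 3, 0, 14]
  [7, 7, 4, 0]

This is the Floyd-Warshall all-pairs shortest-path computation. For each intermediate vertex k = 0, 1, …, 3, update dist[i][j] ← min(dist[i][j], dist[i][k] + dist[k][j]). The final matrix gives, for each (i, j), the minimum total weight of any directed path from i to j (possibly empty when i = j).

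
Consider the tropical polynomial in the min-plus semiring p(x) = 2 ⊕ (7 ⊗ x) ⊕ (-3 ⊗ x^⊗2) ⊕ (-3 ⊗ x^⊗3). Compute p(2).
p(2) = 1

A tropical monomial a ⊗ x^⊗i evaluates to a + i · x. Evaluating each term at x = 2:
  Term 0 contributes 2 + 0 · 2 = 2
  Term 1 contributes 7 + 1 · 2 = 9
  Term 2 contributes -3 + 2 · 2 = 1
  Term 3 contributes -3 + 3 · 2 = 3
p(2) = ⊕ of these = min[2, 9, 1, 3] = 1.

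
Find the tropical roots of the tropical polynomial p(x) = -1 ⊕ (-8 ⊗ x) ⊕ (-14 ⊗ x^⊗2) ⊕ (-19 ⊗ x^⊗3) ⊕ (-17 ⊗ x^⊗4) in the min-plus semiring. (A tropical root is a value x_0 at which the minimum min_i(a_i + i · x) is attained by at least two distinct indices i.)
Roots: {-2, 5, 6, 7}

Each tropical root is a break point of the lower envelope of the lines y = a_i + i · x (there are 5 lines, with slopes 0, 1, ..., 4). Only the lines that attain the minimum somewhere contribute to roots; other lines are dominated. Here the surviving (envelope) indices are i = 4, i = 3, i = 2, i = 1, i = 0.
Intersections between consecutive envelope lines give the roots: for adjacent envelope indices i < j the intersection is x = (a_i − a_j) / (j − i). Reading off the sorted break points: {-2, 5, 6, 7}.
Verification: at each break x_0, at least two indices attain the minimum of min_i(a_i + i · x_0).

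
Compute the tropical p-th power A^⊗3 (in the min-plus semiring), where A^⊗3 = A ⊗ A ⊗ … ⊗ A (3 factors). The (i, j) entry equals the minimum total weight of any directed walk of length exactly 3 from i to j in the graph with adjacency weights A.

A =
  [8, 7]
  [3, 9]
A^⊗3 =
  [18, 17]
  [13, 18]

Each entry (A^⊗3)_ij equals the minimum over all length-3 walks i = v_0 → v_1 → … → v_3 = j of Σ_t A[v_t][v_{t+1}]. For example, for (i, j) = (0, 1) we minimise over 4 possible intermediate vertex sequences; the minimum is 17, attained along the walk 0 → 1 → 0 → 1.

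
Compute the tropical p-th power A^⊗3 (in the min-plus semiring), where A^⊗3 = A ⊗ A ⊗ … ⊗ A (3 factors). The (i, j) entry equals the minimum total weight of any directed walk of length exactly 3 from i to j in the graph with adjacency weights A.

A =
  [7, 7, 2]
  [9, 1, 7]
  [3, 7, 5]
A^⊗3 =
  [10, 9, 7]
  [11, 3, 9]
  [8, 9, 10]

Each entry (A^⊗3)_ij equals the minimum over all length-3 walks i = v_0 → v_1 → … → v_3 = j of Σ_t A[v_t][v_{t+1}]. For example, for (i, j) = (0, 2) we minimise over 9 possible intermediate vertex sequences; the minimum is 7, attained along the walk 0 → 2 → 0 → 2.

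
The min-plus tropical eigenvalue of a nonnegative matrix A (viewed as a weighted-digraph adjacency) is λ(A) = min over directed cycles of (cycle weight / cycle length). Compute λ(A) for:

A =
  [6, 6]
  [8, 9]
λ(A) = 6

Enumerate directed cycles and compute their means (weight / length). Sample:
  cycle 0 → 0: weight = 6, length = 1, mean = 6/1 ≈ 6.000
  cycle 1 → 1: weight = 9, length = 1, mean = 9/1 ≈ 9.000
  cycle 0 → 1 → 0: weight = 14, length = 2, mean = 14/2 ≈ 7.000
  cycle 1 → 0 → 1: weight = 14, length = 2, mean = 14/2 ≈ 7.000
Minimum mean = 6.000, attained e.g. along the cycle 0 → 0 with weight 6 and length 1. So λ(A) = 6/1 = 6.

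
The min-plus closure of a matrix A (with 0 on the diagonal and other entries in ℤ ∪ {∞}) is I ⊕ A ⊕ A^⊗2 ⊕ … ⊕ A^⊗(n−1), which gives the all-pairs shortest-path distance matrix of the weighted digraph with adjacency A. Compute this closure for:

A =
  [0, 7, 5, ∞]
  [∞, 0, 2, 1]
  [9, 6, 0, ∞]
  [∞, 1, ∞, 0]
Closure =
  [0, 7, 5, 8]
  [11, 0, 2, 1]
  [9, 6, 0, 7]
  [12, 1, 3, 0]

This is the Floyd-Warshall all-pairs shortest-path computation. For each intermediate vertex k = 0, 1, …, 3, update dist[i][j] ← min(dist[i][j], dist[i][k] + dist[k][j]). The final matrix gives, for each (i, j), the minimum total weight of any directed path from i to j (possibly empty when i = j).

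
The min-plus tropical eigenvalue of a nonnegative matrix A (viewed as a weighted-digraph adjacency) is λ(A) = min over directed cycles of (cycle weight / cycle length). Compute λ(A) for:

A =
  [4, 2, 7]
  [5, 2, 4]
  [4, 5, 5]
λ(A) = 2

Enumerate directed cycles and compute their means (weight / length). Sample:
  cycle 0 → 0: weight = 4, length = 1, mean = 4/1 ≈ 4.000
  cycle 1 → 1: weight = 2, length = 1, mean = 2/1 ≈ 2.000
  cycle 2 → 2: weight = 5, length = 1, mean = 5/1 ≈ 5.000
  cycle 0 → 1 → 0: weight = 7, length = 2, mean = 7/2 ≈ 3.500
  cycle 0 → 2 → 0: weight = 11, length = 2, mean = 11/2 ≈ 5.500
  cycle 1 → 0 → 1: weight = 7, length = 2, mean = 7/2 ≈ 3.500
Minimum mean = 2.000, attained e.g. along the cycle 1 → 1 with weight 2 and length 1. So λ(A) = 2/1 = 2.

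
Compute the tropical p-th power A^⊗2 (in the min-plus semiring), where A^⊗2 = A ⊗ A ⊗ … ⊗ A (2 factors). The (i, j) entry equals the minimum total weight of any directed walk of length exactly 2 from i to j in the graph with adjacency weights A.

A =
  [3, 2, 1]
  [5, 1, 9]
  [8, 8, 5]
A^⊗2 =
  [6, 3, 4]
  [6, 2, 6]
  [11, 9, 9]

Each entry (A^⊗2)_ij equals the minimum over all length-2 walks i = v_0 → v_1 → … → v_2 = j of Σ_t A[v_t][v_{t+1}]. For example, for (i, j) = (0, 2) we minimise over 3 possible intermediate vertex sequences; the minimum is 4, attained along the walk 0 → 0 → 2.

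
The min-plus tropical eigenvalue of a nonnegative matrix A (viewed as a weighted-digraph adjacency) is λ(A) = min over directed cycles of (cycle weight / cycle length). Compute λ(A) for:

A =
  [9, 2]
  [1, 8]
λ(A) = 3/2

Enumerate directed cycles and compute their means (weight / length). Sample:
  cycle 0 → 0: weight = 9, length = 1, mean = 9/1 ≈ 9.000
  cycle 1 → 1: weight = 8, length = 1, mean = 8/1 ≈ 8.000
  cycle 0 → 1 → 0: weight = 3, length = 2, mean = 3/2 ≈ 1.500
  cycle 1 → 0 → 1: weight = 3, length = 2, mean = 3/2 ≈ 1.500
Minimum mean = 1.500, attained e.g. along the cycle 0 → 1 → 0 with weight 3 and length 2. So λ(A) = 3/2 = 3/2.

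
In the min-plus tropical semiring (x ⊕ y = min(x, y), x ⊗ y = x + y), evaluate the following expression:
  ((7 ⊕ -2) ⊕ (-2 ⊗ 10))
((7 ⊕ -2) ⊕ (-2 ⊗ 10)) = -2

Expand innermost to outermost. Recall ⊕ takes the minimum of its arguments and ⊗ takes their sum. Working out the expression ((7 ⊕ -2) ⊕ (-2 ⊗ 10)) gives -2.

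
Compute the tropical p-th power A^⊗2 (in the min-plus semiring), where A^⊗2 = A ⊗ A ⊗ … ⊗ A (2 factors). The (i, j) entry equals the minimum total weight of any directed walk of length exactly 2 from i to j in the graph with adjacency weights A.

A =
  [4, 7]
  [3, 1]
A^⊗2 =
  [8, 8]
  [4, 2]

Each entry (A^⊗2)_ij equals the minimum over all length-2 walks i = v_0 → v_1 → … → v_2 = j of Σ_t A[v_t][v_{t+1}]. For example, for (i, j) = (0, 1) we minimise over 2 possible intermediate vertex sequences; the minimum is 8, attained along the walk 0 → 1 → 1.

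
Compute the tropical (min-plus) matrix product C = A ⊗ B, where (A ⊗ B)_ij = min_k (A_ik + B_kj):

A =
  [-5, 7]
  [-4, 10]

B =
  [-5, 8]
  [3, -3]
A ⊗ B =
  [-10, 3]
  [-9, 4]

Apply the min-plus product entry-by-entry:
  C[0][0] = min over k of (A[0][0] + B[0][0] = -5 + -5 = -10, A[0][1] + B[1][0] = 7 + 3 = 10) = -10 (attained at k = 0)
  C[0][1] = min over k of (A[0][0] + B[0][1] = -5 + 8 = 3, A[0][1] + B[1][1] = 7 + -3 = 4) = 3 (attained at k = 0)
  C[1][0] = min over k of (A[1][0] + B[0][0] = -4 + -5 = -9, A[1][1] + B[1][0] = 10 + 3 = 13) = -9 (attained at k = 0)
  C[1][1] = min over k of (A[1][0] + B[0][1] = -4 + 8 = 4, A[1][1] + B[1][1] = 10 + -3 = 7) = 4 (attained at k = 0)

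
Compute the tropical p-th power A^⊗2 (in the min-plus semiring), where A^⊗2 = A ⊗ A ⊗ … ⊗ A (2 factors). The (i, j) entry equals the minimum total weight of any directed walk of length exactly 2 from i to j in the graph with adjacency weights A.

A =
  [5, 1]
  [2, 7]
A^⊗2 =
  [3, 6]
  [7, 3]

Each entry (A^⊗2)_ij equals the minimum over all length-2 walks i = v_0 → v_1 → … → v_2 = j of Σ_t A[v_t][v_{t+1}]. For example, for (i, j) = (0, 1) we minimise over 2 possible intermediate vertex sequences; the minimum is 6, attained along the walk 0 → 0 → 1.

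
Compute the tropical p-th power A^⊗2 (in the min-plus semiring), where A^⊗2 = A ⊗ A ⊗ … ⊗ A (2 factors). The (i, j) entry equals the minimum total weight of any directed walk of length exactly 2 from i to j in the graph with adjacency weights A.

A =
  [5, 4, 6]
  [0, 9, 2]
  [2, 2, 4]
A^⊗2 =
  [4, 8, 6]
  [4, 4, 6]
  [2, 6, 4]

Each entry (A^⊗2)_ij equals the minimum over all length-2 walks i = v_0 → v_1 → … → v_2 = j of Σ_t A[v_t][v_{t+1}]. For example, for (i, j) = (0, 2) we minimise over 3 possible intermediate vertex sequences; the minimum is 6, attained along the walk 0 → 1 → 2.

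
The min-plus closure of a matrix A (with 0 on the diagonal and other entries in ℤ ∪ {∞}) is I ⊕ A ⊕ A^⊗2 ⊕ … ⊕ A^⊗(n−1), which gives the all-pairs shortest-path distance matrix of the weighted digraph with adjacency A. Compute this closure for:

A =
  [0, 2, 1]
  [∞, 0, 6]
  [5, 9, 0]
Closure =
  [0, 2, 1]
  [11, 0, 6]
  [5, 7, 0]

This is the Floyd-Warshall all-pairs shortest-path computation. For each intermediate vertex k = 0, 1, …, 2, update dist[i][j] ← min(dist[i][j], dist[i][k] + dist[k][j]). The final matrix gives, for each (i, j), the minimum total weight of any directed path from i to j (possibly empty when i = j).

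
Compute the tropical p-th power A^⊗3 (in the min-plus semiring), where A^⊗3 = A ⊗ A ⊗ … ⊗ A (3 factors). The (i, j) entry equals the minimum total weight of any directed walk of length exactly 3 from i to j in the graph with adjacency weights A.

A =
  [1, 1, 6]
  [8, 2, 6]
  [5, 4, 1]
A^⊗3 =
  [3, 3, 8]
  [10, 6, 8]
  [7, 6, 3]

Each entry (A^⊗3)_ij equals the minimum over all length-3 walks i = v_0 → v_1 → … → v_3 = j of Σ_t A[v_t][v_{t+1}]. For example, for (i, j) = (0, 2) we minimise over 9 possible intermediate vertex sequences; the minimum is 8, attained along the walk 0 → 0 → 0 → 2.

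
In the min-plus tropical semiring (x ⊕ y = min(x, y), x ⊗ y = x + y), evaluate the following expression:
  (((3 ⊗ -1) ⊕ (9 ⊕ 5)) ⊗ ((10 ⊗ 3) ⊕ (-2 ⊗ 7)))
(((3 ⊗ -1) ⊕ (9 ⊕ 5)) ⊗ ((10 ⊗ 3) ⊕ (-2 ⊗ 7))) = 7

Expand innermost to outermost. Recall ⊕ takes the minimum of its arguments and ⊗ takes their sum. Working out the expression (((3 ⊗ -1) ⊕ (9 ⊕ 5)) ⊗ ((10 ⊗ 3) ⊕ (-2 ⊗ 7))) gives 7.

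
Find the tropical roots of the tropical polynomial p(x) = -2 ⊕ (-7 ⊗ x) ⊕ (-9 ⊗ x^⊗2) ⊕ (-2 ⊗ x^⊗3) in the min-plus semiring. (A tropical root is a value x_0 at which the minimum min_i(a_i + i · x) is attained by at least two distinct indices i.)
Roots: {-7, 2, 5}

Each tropical root is a break point of the lower envelope of the lines y = a_i + i · x (there are 4 lines, with slopes 0, 1, ..., 3). Only the lines that attain the minimum somewhere contribute to roots; other lines are dominated. Here the surviving (envelope) indices are i = 3, i = 2, i = 1, i = 0.
Intersections between consecutive envelope lines give the roots: for adjacent envelope indices i < j the intersection is x = (a_i − a_j) / (j − i). Reading off the sorted break points: {-7, 2, 5}.
Verification: at each break x_0, at least two indices attain the minimum of min_i(a_i + i · x_0).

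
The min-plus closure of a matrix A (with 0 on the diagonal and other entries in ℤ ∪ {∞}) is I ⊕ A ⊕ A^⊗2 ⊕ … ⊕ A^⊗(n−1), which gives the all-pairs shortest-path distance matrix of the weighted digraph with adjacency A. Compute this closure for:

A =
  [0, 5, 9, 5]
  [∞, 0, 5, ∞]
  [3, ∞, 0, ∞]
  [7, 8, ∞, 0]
Closure =
  [0, 5, 9, 5]
  [8, 0, 5, 13]
  [3, 8, 0, 8]
  [7, 8, 13, 0]

This is the Floyd-Warshall all-pairs shortest-path computation. For each intermediate vertex k = 0, 1, …, 3, update dist[i][j] ← min(dist[i][j], dist[i][k] + dist[k][j]). The final matrix gives, for each (i, j), the minimum total weight of any directed path from i to j (possibly empty when i = j).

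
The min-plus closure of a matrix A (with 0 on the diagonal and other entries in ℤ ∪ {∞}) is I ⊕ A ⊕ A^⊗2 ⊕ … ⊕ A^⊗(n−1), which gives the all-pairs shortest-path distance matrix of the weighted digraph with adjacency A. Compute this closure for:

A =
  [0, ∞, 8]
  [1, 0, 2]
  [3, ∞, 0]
Closure =
  [0, ∞, 8]
  [1, 0, 2]
  [3, ∞, 0]

This is the Floyd-Warshall all-pairs shortest-path computation. For each intermediate vertex k = 0, 1, …, 2, update dist[i][j] ← min(dist[i][j], dist[i][k] + dist[k][j]). The final matrix gives, for each (i, j), the minimum total weight of any directed path from i to j (possibly empty when i = j).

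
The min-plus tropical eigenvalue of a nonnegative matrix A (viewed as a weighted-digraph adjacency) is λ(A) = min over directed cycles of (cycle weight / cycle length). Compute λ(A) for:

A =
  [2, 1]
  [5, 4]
λ(A) = 2

Enumerate directed cycles and compute their means (weight / length). Sample:
  cycle 0 → 0: weight = 2, length = 1, mean = 2/1 ≈ 2.000
  cycle 1 → 1: weight = 4, length = 1, mean = 4/1 ≈ 4.000
  cycle 0 → 1 → 0: weight = 6, length = 2, mean = 6/2 ≈ 3.000
  cycle 1 → 0 → 1: weight = 6, length = 2, mean = 6/2 ≈ 3.000
Minimum mean = 2.000, attained e.g. along the cycle 0 → 0 with weight 2 and length 1. So λ(A) = 2/1 = 2.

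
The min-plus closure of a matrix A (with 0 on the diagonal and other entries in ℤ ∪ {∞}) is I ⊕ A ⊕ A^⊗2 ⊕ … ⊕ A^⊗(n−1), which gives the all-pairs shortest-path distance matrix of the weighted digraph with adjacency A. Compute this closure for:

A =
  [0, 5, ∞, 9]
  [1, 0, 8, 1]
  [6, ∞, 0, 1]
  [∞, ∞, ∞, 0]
Closure =
  [0, 5, 13, 6]
  [1, 0, 8, 1]
  [6, 11, 0, 1]
  [∞, ∞, ∞, 0]

This is the Floyd-Warshall all-pairs shortest-path computation. For each intermediate vertex k = 0, 1, …, 3, update dist[i][j] ← min(dist[i][j], dist[i][k] + dist[k][j]). The final matrix gives, for each (i, j), the minimum total weight of any directed path from i to j (possibly empty when i = j).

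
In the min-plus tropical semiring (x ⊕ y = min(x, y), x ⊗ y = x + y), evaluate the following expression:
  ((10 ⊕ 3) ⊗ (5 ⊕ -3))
((10 ⊕ 3) ⊗ (5 ⊕ -3)) = 0

Expand innermost to outermost. Recall ⊕ takes the minimum of its arguments and ⊗ takes their sum. Working out the expression ((10 ⊕ 3) ⊗ (5 ⊕ -3)) gives 0.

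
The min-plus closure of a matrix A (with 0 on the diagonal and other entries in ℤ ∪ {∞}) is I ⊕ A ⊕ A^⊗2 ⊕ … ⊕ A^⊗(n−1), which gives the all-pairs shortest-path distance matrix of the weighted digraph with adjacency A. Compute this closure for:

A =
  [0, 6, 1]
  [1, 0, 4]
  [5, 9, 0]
Closure =
  [0, 6, 1]
  [1, 0, 2]
  [5, 9, 0]

This is the Floyd-Warshall all-pairs shortest-path computation. For each intermediate vertex k = 0, 1, …, 2, update dist[i][j] ← min(dist[i][j], dist[i][k] + dist[k][j]). The final matrix gives, for each (i, j), the minimum total weight of any directed path from i to j (possibly empty when i = j).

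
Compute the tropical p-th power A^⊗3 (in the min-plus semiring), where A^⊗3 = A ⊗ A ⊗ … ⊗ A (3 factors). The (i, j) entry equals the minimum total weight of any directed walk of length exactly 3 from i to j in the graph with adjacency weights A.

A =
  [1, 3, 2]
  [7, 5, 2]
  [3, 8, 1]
A^⊗3 =
  [3, 5, 4]
  [6, 8, 4]
  [5, 7, 3]

Each entry (A^⊗3)_ij equals the minimum over all length-3 walks i = v_0 → v_1 → … → v_3 = j of Σ_t A[v_t][v_{t+1}]. For example, for (i, j) = (0, 2) we minimise over 9 possible intermediate vertex sequences; the minimum is 4, attained along the walk 0 → 0 → 0 → 2.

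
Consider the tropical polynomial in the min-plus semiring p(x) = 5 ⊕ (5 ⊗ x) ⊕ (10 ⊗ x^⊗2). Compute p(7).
p(7) = 5

A tropical monomial a ⊗ x^⊗i evaluates to a + i · x. Evaluating each term at x = 7:
  Term 0 contributes 5 + 0 · 7 = 5
  Term 1 contributes 5 + 1 · 7 = 12
  Term 2 contributes 10 + 2 · 7 = 24
p(7) = ⊕ of these = min[5, 12, 24] = 5.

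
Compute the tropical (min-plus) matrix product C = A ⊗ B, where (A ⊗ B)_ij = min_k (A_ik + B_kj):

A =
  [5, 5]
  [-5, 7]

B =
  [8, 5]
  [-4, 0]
A ⊗ B =
  [1, 5]
  [3, 0]

Apply the min-plus product entry-by-entry:
  C[0][0] = min over k of (A[0][0] + B[0][0] = 5 + 8 = 13, A[0][1] + B[1][0] = 5 + -4 = 1) = 1 (attained at k = 1)
  C[0][1] = min over k of (A[0][0] + B[0][1] = 5 + 5 = 10, A[0][1] + B[1][1] = 5 + 0 = 5) = 5 (attained at k = 1)
  C[1][0] = min over k of (A[1][0] + B[0][0] = -5 + 8 = 3, A[1][1] + B[1][0] = 7 + -4 = 3) = 3 (attained at k = 0)
  C[1][1] = min over k of (A[1][0] + B[0][1] = -5 + 5 = 0, A[1][1] + B[1][1] = 7 + 0 = 7) = 0 (attained at k = 0)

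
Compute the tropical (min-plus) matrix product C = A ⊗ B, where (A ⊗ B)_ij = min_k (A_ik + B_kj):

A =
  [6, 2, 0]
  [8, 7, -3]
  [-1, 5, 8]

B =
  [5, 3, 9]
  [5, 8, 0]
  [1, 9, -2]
A ⊗ B =
  [1, 9, -2]
  [-2, 6, -5]
  [4, 2, 5]

Apply the min-plus product entry-by-entry:
  C[0][0] = min over k of (A[0][0] + B[0][0] = 6 + 5 = 11, A[0][1] + B[1][0] = 2 + 5 = 7, A[0][2] + B[2][0] = 0 + 1 = 1) = 1 (attained at k = 2)
  C[0][1] = min over k of (A[0][0] + B[0][1] = 6 + 3 = 9, A[0][1] + B[1][1] = 2 + 8 = 10, A[0][2] + B[2][1] = 0 + 9 = 9) = 9 (attained at k = 0)
  C[0][2] = min over k of (A[0][0] + B[0][2] = 6 + 9 = 15, A[0][1] + B[1][2] = 2 + 0 = 2, A[0][2] + B[2][2] = 0 + -2 = -2) = -2 (attained at k = 2)
  C[1][0] = min over k of (A[1][0] + B[0][0] = 8 + 5 = 13, A[1][1] + B[1][0] = 7 + 5 = 12, A[1][2] + B[2][0] = -3 + 1 = -2) = -2 (attained at k = 2)
  C[1][1] = min over k of (A[1][0] + B[0][1] = 8 + 3 = 11, A[1][1] + B[1][1] = 7 + 8 = 15, A[1][2] + B[2][1] = -3 + 9 = 6) = 6 (attained at k = 2)
  C[1][2] = min over k of (A[1][0] + B[0][2] = 8 + 9 = 17, A[1][1] + B[1][2] = 7 + 0 = 7, A[1][2] + B[2][2] = -3 + -2 = -5) = -5 (attained at k = 2)
  C[2][0] = min over k of (A[2][0] + B[0][0] = -1 + 5 = 4, A[2][1] + B[1][0] = 5 + 5 = 10, A[2][2] + B[2][0] = 8 + 1 = 9) = 4 (attained at k = 0)
  C[2][1] = min over k of (A[2][0] + B[0][1] = -1 + 3 = 2, A[2][1] + B[1][1] = 5 + 8 = 13, A[2][2] + B[2][1] = 8 + 9 = 17) = 2 (attained at k = 0)
  C[2][2] = min over k of (A[2][0] + B[0][2] = -1 + 9 = 8, A[2][1] + B[1][2] = 5 + 0 = 5, A[2][2] + B[2][2] = 8 + -2 = 6) = 5 (attained at k = 1)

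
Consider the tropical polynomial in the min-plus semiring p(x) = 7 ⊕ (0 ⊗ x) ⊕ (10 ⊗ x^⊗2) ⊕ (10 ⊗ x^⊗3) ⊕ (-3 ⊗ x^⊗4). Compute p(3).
p(3) = 3

A tropical monomial a ⊗ x^⊗i evaluates to a + i · x. Evaluating each term at x = 3:
  Term 0 contributes 7 + 0 · 3 = 7
  Term 1 contributes 0 + 1 · 3 = 3
  Term 2 contributes 10 + 2 · 3 = 16
  Term 3 contributes 10 + 3 · 3 = 19
  Term 4 contributes -3 + 4 · 3 = 9
p(3) = ⊕ of these = min[7, 3, 16, 19, 9] = 3.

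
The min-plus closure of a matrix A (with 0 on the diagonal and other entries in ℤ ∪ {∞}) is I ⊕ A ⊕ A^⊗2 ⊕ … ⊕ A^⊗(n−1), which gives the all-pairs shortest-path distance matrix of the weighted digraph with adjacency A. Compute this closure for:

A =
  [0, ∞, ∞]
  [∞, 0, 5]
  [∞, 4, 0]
Closure =
  [0, ∞, ∞]
  [∞, 0, 5]
  [∞, 4, 0]

This is the Floyd-Warshall all-pairs shortest-path computation. For each intermediate vertex k = 0, 1, …, 2, update dist[i][j] ← min(dist[i][j], dist[i][k] + dist[k][j]). The final matrix gives, for each (i, j), the minimum total weight of any directed path from i to j (possibly empty when i = j).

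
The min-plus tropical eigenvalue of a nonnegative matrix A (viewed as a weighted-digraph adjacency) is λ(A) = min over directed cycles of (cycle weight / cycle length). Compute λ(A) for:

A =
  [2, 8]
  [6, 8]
λ(A) = 2

Enumerate directed cycles and compute their means (weight / length). Sample:
  cycle 0 → 0: weight = 2, length = 1, mean = 2/1 ≈ 2.000
  cycle 1 → 1: weight = 8, length = 1, mean = 8/1 ≈ 8.000
  cycle 0 → 1 → 0: weight = 14, length = 2, mean = 14/2 ≈ 7.000
  cycle 1 → 0 → 1: weight = 14, length = 2, mean = 14/2 ≈ 7.000
Minimum mean = 2.000, attained e.g. along the cycle 0 → 0 with weight 2 and length 1. So λ(A) = 2/1 = 2.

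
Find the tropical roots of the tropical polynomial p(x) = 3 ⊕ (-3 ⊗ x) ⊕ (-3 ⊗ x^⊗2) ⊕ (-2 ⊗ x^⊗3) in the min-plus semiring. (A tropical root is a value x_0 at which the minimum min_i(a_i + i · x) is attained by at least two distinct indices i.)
Roots: {-1, 0, 6}

Each tropical root is a break point of the lower envelope of the lines y = a_i + i · x (there are 4 lines, with slopes 0, 1, ..., 3). Only the lines that attain the minimum somewhere contribute to roots; other lines are dominated. Here the surviving (envelope) indices are i = 3, i = 2, i = 1, i = 0.
Intersections between consecutive envelope lines give the roots: for adjacent envelope indices i < j the intersection is x = (a_i − a_j) / (j − i). Reading off the sorted break points: {-1, 0, 6}.
Verification: at each break x_0, at least two indices attain the minimum of min_i(a_i + i · x_0).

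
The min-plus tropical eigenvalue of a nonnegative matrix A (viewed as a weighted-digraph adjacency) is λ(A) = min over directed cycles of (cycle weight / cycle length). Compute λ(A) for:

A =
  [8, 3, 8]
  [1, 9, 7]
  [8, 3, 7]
λ(A) = 2

Enumerate directed cycles and compute their means (weight / length). Sample:
  cycle 0 → 0: weight = 8, length = 1, mean = 8/1 ≈ 8.000
  cycle 1 → 1: weight = 9, length = 1, mean = 9/1 ≈ 9.000
  cycle 2 → 2: weight = 7, length = 1, mean = 7/1 ≈ 7.000
  cycle 0 → 1 → 0: weight = 4, length = 2, mean = 4/2 ≈ 2.000
  cycle 0 → 2 → 0: weight = 16, length = 2, mean = 16/2 ≈ 8.000
  cycle 1 → 0 → 1: weight = 4, length = 2, mean = 4/2 ≈ 2.000
Minimum mean = 2.000, attained e.g. along the cycle 0 → 1 → 0 with weight 4 and length 2. So λ(A) = 4/2 = 2.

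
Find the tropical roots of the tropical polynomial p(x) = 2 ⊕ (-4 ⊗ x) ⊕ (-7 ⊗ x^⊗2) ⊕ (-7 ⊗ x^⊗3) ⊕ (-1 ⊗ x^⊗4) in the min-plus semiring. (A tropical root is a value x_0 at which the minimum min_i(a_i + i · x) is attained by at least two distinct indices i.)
Roots: {-6, 0, 3, 6}

Each tropical root is a break point of the lower envelope of the lines y = a_i + i · x (there are 5 lines, with slopes 0, 1, ..., 4). Only the lines that attain the minimum somewhere contribute to roots; other lines are dominated. Here the surviving (envelope) indices are i = 4, i = 3, i = 2, i = 1, i = 0.
Intersections between consecutive envelope lines give the roots: for adjacent envelope indices i < j the intersection is x = (a_i − a_j) / (j − i). Reading off the sorted break points: {-6, 0, 3, 6}.
Verification: at each break x_0, at least two indices attain the minimum of min_i(a_i + i · x_0).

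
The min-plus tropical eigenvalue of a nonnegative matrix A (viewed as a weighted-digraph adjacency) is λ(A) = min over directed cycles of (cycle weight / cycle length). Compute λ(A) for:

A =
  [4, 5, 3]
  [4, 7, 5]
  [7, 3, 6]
λ(A) = 10/3

Enumerate directed cycles and compute their means (weight / length). Sample:
  cycle 0 → 0: weight = 4, length = 1, mean = 4/1 ≈ 4.000
  cycle 1 → 1: weight = 7, length = 1, mean = 7/1 ≈ 7.000
  cycle 2 → 2: weight = 6, length = 1, mean = 6/1 ≈ 6.000
  cycle 0 → 1 → 0: weight = 9, length = 2, mean = 9/2 ≈ 4.500
  cycle 0 → 2 → 0: weight = 10, length = 2, mean = 10/2 ≈ 5.000
  cycle 1 → 0 → 1: weight = 9, length = 2, mean = 9/2 ≈ 4.500
Minimum mean = 3.333, attained e.g. along the cycle 0 → 2 → 1 → 0 with weight 10 and length 3. So λ(A) = 10/3 = 10/3.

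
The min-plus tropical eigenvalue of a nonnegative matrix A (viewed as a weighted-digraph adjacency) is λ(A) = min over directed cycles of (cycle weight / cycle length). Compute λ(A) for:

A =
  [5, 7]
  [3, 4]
λ(A) = 4

Enumerate directed cycles and compute their means (weight / length). Sample:
  cycle 0 → 0: weight = 5, length = 1, mean = 5/1 ≈ 5.000
  cycle 1 → 1: weight = 4, length = 1, mean = 4/1 ≈ 4.000
  cycle 0 → 1 → 0: weight = 10, length = 2, mean = 10/2 ≈ 5.000
  cycle 1 → 0 → 1: weight = 10, length = 2, mean = 10/2 ≈ 5.000
Minimum mean = 4.000, attained e.g. along the cycle 1 → 1 with weight 4 and length 1. So λ(A) = 4/1 = 4.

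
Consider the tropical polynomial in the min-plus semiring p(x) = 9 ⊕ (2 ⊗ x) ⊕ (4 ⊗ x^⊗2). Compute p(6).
p(6) = 8

A tropical monomial a ⊗ x^⊗i evaluates to a + i · x. Evaluating each term at x = 6:
  Term 0 contributes 9 + 0 · 6 = 9
  Term 1 contributes 2 + 1 · 6 = 8
  Term 2 contributes 4 + 2 · 6 = 16
p(6) = ⊕ of these = min[9, 8, 16] = 8.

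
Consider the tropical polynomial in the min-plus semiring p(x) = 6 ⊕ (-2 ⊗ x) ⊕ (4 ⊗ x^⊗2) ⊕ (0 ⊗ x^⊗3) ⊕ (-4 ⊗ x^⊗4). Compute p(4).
p(4) = 2

A tropical monomial a ⊗ x^⊗i evaluates to a + i · x. Evaluating each term at x = 4:
  Term 0 contributes 6 + 0 · 4 = 6
  Term 1 contributes -2 + 1 · 4 = 2
  Term 2 contributes 4 + 2 · 4 = 12
  Term 3 contributes 0 + 3 · 4 = 12
  Term 4 contributes -4 + 4 · 4 = 12
p(4) = ⊕ of these = min[6, 2, 12, 12, 12] = 2.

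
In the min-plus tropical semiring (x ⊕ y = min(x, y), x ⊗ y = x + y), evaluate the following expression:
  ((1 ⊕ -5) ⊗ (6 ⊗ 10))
((1 ⊕ -5) ⊗ (6 ⊗ 10)) = 11

Expand innermost to outermost. Recall ⊕ takes the minimum of its arguments and ⊗ takes their sum. Working out the expression ((1 ⊕ -5) ⊗ (6 ⊗ 10)) gives 11.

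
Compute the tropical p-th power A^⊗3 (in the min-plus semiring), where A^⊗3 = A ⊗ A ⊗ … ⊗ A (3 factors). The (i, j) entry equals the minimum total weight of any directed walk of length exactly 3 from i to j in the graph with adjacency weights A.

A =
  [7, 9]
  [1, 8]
A^⊗3 =
  [17, 19]
  [11, 17]

Each entry (A^⊗3)_ij equals the minimum over all length-3 walks i = v_0 → v_1 → … → v_3 = j of Σ_t A[v_t][v_{t+1}]. For example, for (i, j) = (0, 1) we minimise over 4 possible intermediate vertex sequences; the minimum is 19, attained along the walk 0 → 1 → 0 → 1.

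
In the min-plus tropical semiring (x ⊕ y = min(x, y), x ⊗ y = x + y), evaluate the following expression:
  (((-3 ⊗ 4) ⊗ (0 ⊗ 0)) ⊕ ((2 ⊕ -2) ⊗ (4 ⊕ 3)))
(((-3 ⊗ 4) ⊗ (0 ⊗ 0)) ⊕ ((2 ⊕ -2) ⊗ (4 ⊕ 3))) = 1

Expand innermost to outermost. Recall ⊕ takes the minimum of its arguments and ⊗ takes their sum. Working out the expression (((-3 ⊗ 4) ⊗ (0 ⊗ 0)) ⊕ ((2 ⊕ -2) ⊗ (4 ⊕ 3))) gives 1.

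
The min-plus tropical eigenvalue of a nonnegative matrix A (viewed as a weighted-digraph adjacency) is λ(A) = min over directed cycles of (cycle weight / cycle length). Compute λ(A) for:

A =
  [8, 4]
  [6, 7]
λ(A) = 5

Enumerate directed cycles and compute their means (weight / length). Sample:
  cycle 0 → 0: weight = 8, length = 1, mean = 8/1 ≈ 8.000
  cycle 1 → 1: weight = 7, length = 1, mean = 7/1 ≈ 7.000
  cycle 0 → 1 → 0: weight = 10, length = 2, mean = 10/2 ≈ 5.000
  cycle 1 → 0 → 1: weight = 10, length = 2, mean = 10/2 ≈ 5.000
Minimum mean = 5.000, attained e.g. along the cycle 0 → 1 → 0 with weight 10 and length 2. So λ(A) = 10/2 = 5.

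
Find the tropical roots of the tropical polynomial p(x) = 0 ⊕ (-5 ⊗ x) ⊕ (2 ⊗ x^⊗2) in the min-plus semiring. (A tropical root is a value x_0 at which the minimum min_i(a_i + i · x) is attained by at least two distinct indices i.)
Roots: {-7, 5}

Each tropical root is a break point of the lower envelope of the lines y = a_i + i · x (there are 3 lines, with slopes 0, 1, ..., 2). Only the lines that attain the minimum somewhere contribute to roots; other lines are dominated. Here the surviving (envelope) indices are i = 2, i = 1, i = 0.
Intersections between consecutive envelope lines give the roots: for adjacent envelope indices i < j the intersection is x = (a_i − a_j) / (j − i). Reading off the sorted break points: {-7, 5}.
Verification: at each break x_0, at least two indices attain the minimum of min_i(a_i + i · x_0).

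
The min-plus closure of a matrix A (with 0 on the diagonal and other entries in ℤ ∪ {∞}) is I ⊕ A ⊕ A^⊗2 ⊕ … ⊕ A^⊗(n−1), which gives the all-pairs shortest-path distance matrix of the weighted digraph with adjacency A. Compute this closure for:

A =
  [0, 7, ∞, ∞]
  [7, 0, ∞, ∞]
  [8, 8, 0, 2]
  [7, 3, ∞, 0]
Closure =
  [0, 7, ∞, ∞]
  [7, 0, ∞, ∞]
  [8, 5, 0, 2]
  [7, 3, ∞, 0]

This is the Floyd-Warshall all-pairs shortest-path computation. For each intermediate vertex k = 0, 1, …, 3, update dist[i][j] ← min(dist[i][j], dist[i][k] + dist[k][j]). The final matrix gives, for each (i, j), the minimum total weight of any directed path from i to j (possibly empty when i = j).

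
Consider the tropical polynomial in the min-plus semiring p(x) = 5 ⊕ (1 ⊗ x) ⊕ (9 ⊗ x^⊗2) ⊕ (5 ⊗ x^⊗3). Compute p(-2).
p(-2) = -1

A tropical monomial a ⊗ x^⊗i evaluates to a + i · x. Evaluating each term at x = -2:
  Term 0 contributes 5 + 0 · -2 = 5
  Term 1 contributes 1 + 1 · -2 = -1
  Term 2 contributes 9 + 2 · -2 = 5
  Term 3 contributes 5 + 3 · -2 = -1
p(-2) = ⊕ of these = min[5, -1, 5, -1] = -1.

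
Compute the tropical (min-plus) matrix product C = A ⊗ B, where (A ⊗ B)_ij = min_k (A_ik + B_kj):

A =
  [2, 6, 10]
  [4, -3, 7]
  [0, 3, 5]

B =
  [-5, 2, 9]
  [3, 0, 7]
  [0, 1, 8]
A ⊗ B =
  [-3, 4, 11]
  [-1, -3, 4]
  [-5, 2, 9]

Apply the min-plus product entry-by-entry:
  C[0][0] = min over k of (A[0][0] + B[0][0] = 2 + -5 = -3, A[0][1] + B[1][0] = 6 + 3 = 9, A[0][2] + B[2][0] = 10 + 0 = 10) = -3 (attained at k = 0)
  C[0][1] = min over k of (A[0][0] + B[0][1] = 2 + 2 = 4, A[0][1] + B[1][1] = 6 + 0 = 6, A[0][2] + B[2][1] = 10 + 1 = 11) = 4 (attained at k = 0)
  C[0][2] = min over k of (A[0][0] + B[0][2] = 2 + 9 = 11, A[0][1] + B[1][2] = 6 + 7 = 13, A[0][2] + B[2][2] = 10 + 8 = 18) = 11 (attained at k = 0)
  C[1][0] = min over k of (A[1][0] + B[0][0] = 4 + -5 = -1, A[1][1] + B[1][0] = -3 + 3 = 0, A[1][2] + B[2][0] = 7 + 0 = 7) = -1 (attained at k = 0)
  C[1][1] = min over k of (A[1][0] + B[0][1] = 4 + 2 = 6, A[1][1] + B[1][1] = -3 + 0 = -3, A[1][2] + B[2][1] = 7 + 1 = 8) = -3 (attained at k = 1)
  C[1][2] = min over k of (A[1][0] + B[0][2] = 4 + 9 = 13, A[1][1] + B[1][2] = -3 + 7 = 4, A[1][2] + B[2][2] = 7 + 8 = 15) = 4 (attained at k = 1)
  C[2][0] = min over k of (A[2][0] + B[0][0] = 0 + -5 = -5, A[2][1] + B[1][0] = 3 + 3 = 6, A[2][2] + B[2][0] = 5 + 0 = 5) = -5 (attained at k = 0)
  C[2][1] = min over k of (A[2][0] + B[0][1] = 0 + 2 = 2, A[2][1] + B[1][1] = 3 + 0 = 3, A[2][2] + B[2][1] = 5 + 1 = 6) = 2 (attained at k = 0)
  C[2][2] = min over k of (A[2][0] + B[0][2] = 0 + 9 = 9, A[2][1] + B[1][2] = 3 + 7 = 10, A[2][2] + B[2][2] = 5 + 8 = 13) = 9 (attained at k = 0)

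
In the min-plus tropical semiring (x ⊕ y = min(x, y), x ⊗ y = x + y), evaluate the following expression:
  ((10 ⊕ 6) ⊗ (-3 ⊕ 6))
((10 ⊕ 6) ⊗ (-3 ⊕ 6)) = 3

Expand innermost to outermost. Recall ⊕ takes the minimum of its arguments and ⊗ takes their sum. Working out the expression ((10 ⊕ 6) ⊗ (-3 ⊕ 6)) gives 3.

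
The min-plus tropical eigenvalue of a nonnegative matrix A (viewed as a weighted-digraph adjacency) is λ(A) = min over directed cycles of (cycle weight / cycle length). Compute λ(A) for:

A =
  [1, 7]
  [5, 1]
λ(A) = 1

Enumerate directed cycles and compute their means (weight / length). Sample:
  cycle 0 → 0: weight = 1, length = 1, mean = 1/1 ≈ 1.000
  cycle 1 → 1: weight = 1, length = 1, mean = 1/1 ≈ 1.000
  cycle 0 → 1 → 0: weight = 12, length = 2, mean = 12/2 ≈ 6.000
  cycle 1 → 0 → 1: weight = 12, length = 2, mean = 12/2 ≈ 6.000
Minimum mean = 1.000, attained e.g. along the cycle 0 → 0 with weight 1 and length 1. So λ(A) = 1/1 = 1.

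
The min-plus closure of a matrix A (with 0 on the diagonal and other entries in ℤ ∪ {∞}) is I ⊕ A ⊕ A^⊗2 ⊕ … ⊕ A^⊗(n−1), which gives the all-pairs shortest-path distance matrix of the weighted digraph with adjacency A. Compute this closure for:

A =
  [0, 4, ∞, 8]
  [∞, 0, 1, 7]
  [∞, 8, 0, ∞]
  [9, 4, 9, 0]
Closure =
  [0, 4, 5, 8]
  [16, 0, 1, 7]
  [24, 8, 0, 15]
  [9, 4, 5, 0]

This is the Floyd-Warshall all-pairs shortest-path computation. For each intermediate vertex k = 0, 1, …, 3, update dist[i][j] ← min(dist[i][j], dist[i][k] + dist[k][j]). The final matrix gives, for each (i, j), the minimum total weight of any directed path from i to j (possibly empty when i = j).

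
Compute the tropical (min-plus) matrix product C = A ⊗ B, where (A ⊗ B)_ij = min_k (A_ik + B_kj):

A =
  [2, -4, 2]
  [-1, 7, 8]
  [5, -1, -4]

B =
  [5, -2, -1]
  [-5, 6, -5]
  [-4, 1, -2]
A ⊗ B =
  [-9, 0, -9]
  [2, -3, -2]
  [-8, -3, -6]

Apply the min-plus product entry-by-entry:
  C[0][0] = min over k of (A[0][0] + B[0][0] = 2 + 5 = 7, A[0][1] + B[1][0] = -4 + -5 = -9, A[0][2] + B[2][0] = 2 + -4 = -2) = -9 (attained at k = 1)
  C[0][1] = min over k of (A[0][0] + B[0][1] = 2 + -2 = 0, A[0][1] + B[1][1] = -4 + 6 = 2, A[0][2] + B[2][1] = 2 + 1 = 3) = 0 (attained at k = 0)
  C[0][2] = min over k of (A[0][0] + B[0][2] = 2 + -1 = 1, A[0][1] + B[1][2] = -4 + -5 = -9, A[0][2] + B[2][2] = 2 + -2 = 0) = -9 (attained at k = 1)
  C[1][0] = min over k of (A[1][0] + B[0][0] = -1 + 5 = 4, A[1][1] + B[1][0] = 7 + -5 = 2, A[1][2] + B[2][0] = 8 + -4 = 4) = 2 (attained at k = 1)
  C[1][1] = min over k of (A[1][0] + B[0][1] = -1 + -2 = -3, A[1][1] + B[1][1] = 7 + 6 = 13, A[1][2] + B[2][1] = 8 + 1 = 9) = -3 (attained at k = 0)
  C[1][2] = min over k of (A[1][0] + B[0][2] = -1 + -1 = -2, A[1][1] + B[1][2] = 7 + -5 = 2, A[1][2] + B[2][2] = 8 + -2 = 6) = -2 (attained at k = 0)
  C[2][0] = min over k of (A[2][0] + B[0][0] = 5 + 5 = 10, A[2][1] + B[1][0] = -1 + -5 = -6, A[2][2] + B[2][0] = -4 + -4 = -8) = -8 (attained at k = 2)
  C[2][1] = min over k of (A[2][0] + B[0][1] = 5 + -2 = 3, A[2][1] + B[1][1] = -1 + 6 = 5, A[2][2] + B[2][1] = -4 + 1 = -3) = -3 (attained at k = 2)
  C[2][2] = min over k of (A[2][0] + B[0][2] = 5 + -1 = 4, A[2][1] + B[1][2] = -1 + -5 = -6, A[2][2] + B[2][2] = -4 + -2 = -6) = -6 (attained at k = 1)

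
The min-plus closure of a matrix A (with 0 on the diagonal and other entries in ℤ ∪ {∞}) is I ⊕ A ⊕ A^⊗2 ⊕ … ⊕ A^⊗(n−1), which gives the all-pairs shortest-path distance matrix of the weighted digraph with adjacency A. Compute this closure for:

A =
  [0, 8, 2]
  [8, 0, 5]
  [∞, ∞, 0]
Closure =
  [0, 8, 2]
  [8, 0, 5]
  [∞, ∞, 0]

This is the Floyd-Warshall all-pairs shortest-path computation. For each intermediate vertex k = 0, 1, …, 2, update dist[i][j] ← min(dist[i][j], dist[i][k] + dist[k][j]). The final matrix gives, for each (i, j), the minimum total weight of any directed path from i to j (possibly empty when i = j).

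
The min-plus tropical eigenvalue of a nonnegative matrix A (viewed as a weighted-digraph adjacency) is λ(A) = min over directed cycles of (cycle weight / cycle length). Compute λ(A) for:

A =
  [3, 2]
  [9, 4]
λ(A) = 3

Enumerate directed cycles and compute their means (weight / length). Sample:
  cycle 0 → 0: weight = 3, length = 1, mean = 3/1 ≈ 3.000
  cycle 1 → 1: weight = 4, length = 1, mean = 4/1 ≈ 4.000
  cycle 0 → 1 → 0: weight = 11, length = 2, mean = 11/2 ≈ 5.500
  cycle 1 → 0 → 1: weight = 11, length = 2, mean = 11/2 ≈ 5.500
Minimum mean = 3.000, attained e.g. along the cycle 0 → 0 with weight 3 and length 1. So λ(A) = 3/1 = 3.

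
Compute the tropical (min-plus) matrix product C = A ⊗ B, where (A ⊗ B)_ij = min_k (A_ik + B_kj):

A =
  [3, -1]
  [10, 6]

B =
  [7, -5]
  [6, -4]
A ⊗ B =
  [5, -5]
  [12, 2]

Apply the min-plus product entry-by-entry:
  C[0][0] = min over k of (A[0][0] + B[0][0] = 3 + 7 = 10, A[0][1] + B[1][0] = -1 + 6 = 5) = 5 (attained at k = 1)
  C[0][1] = min over k of (A[0][0] + B[0][1] = 3 + -5 = -2, A[0][1] + B[1][1] = -1 + -4 = -5) = -5 (attained at k = 1)
  C[1][0] = min over k of (A[1][0] + B[0][0] = 10 + 7 = 17, A[1][1] + B[1][0] = 6 + 6 = 12) = 12 (attained at k = 1)
  C[1][1] = min over k of (A[1][0] + B[0][1] = 10 + -5 = 5, A[1][1] + B[1][1] = 6 + -4 = 2) = 2 (attained at k = 1)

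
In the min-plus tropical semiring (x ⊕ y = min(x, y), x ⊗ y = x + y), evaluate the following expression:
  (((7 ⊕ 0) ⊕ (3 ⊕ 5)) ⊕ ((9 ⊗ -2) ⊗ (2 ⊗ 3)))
(((7 ⊕ 0) ⊕ (3 ⊕ 5)) ⊕ ((9 ⊗ -2) ⊗ (2 ⊗ 3))) = 0

Expand innermost to outermost. Recall ⊕ takes the minimum of its arguments and ⊗ takes their sum. Working out the expression (((7 ⊕ 0) ⊕ (3 ⊕ 5)) ⊕ ((9 ⊗ -2) ⊗ (2 ⊗ 3))) gives 0.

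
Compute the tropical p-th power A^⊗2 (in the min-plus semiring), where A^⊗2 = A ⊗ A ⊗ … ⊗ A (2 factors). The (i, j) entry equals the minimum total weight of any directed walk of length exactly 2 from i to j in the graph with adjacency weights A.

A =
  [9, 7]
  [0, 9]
A^⊗2 =
  [7, 16]
  [9, 7]

Each entry (A^⊗2)_ij equals the minimum over all length-2 walks i = v_0 → v_1 → … → v_2 = j of Σ_t A[v_t][v_{t+1}]. For example, for (i, j) = (0, 1) we minimise over 2 possible intermediate vertex sequences; the minimum is 16, attained along the walk 0 → 0 → 1.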